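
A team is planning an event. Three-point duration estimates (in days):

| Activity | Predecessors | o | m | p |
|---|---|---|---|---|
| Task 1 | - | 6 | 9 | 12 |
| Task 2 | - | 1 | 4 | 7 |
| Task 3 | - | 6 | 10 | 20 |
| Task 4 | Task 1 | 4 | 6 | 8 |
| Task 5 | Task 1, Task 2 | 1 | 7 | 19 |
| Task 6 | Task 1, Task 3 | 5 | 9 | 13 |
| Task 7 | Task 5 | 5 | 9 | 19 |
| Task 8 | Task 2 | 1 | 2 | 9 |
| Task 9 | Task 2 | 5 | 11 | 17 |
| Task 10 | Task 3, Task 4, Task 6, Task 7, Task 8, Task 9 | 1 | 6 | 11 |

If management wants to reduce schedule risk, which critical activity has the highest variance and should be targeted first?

te_Task 1 = (6 + 4·9 + 12)/6 = 54/6 = 9; σ²_Task 1 = ((12−6)/6)² = 1.000
te_Task 2 = (1 + 4·4 + 7)/6 = 24/6 = 4; σ²_Task 2 = ((7−1)/6)² = 1.000
te_Task 3 = (6 + 4·10 + 20)/6 = 66/6 = 11; σ²_Task 3 = ((20−6)/6)² = 5.444
te_Task 4 = (4 + 4·6 + 8)/6 = 36/6 = 6; σ²_Task 4 = ((8−4)/6)² = 0.444
te_Task 5 = (1 + 4·7 + 19)/6 = 48/6 = 8; σ²_Task 5 = ((19−1)/6)² = 9.000
te_Task 6 = (5 + 4·9 + 13)/6 = 54/6 = 9; σ²_Task 6 = ((13−5)/6)² = 1.778
te_Task 7 = (5 + 4·9 + 19)/6 = 60/6 = 10; σ²_Task 7 = ((19−5)/6)² = 5.444
te_Task 8 = (1 + 4·2 + 9)/6 = 18/6 = 3; σ²_Task 8 = ((9−1)/6)² = 1.778
te_Task 9 = (5 + 4·11 + 17)/6 = 66/6 = 11; σ²_Task 9 = ((17−5)/6)² = 4.000
te_Task 10 = (1 + 4·6 + 11)/6 = 36/6 = 6; σ²_Task 10 = ((11−1)/6)² = 2.778

Forward pass:
ES_Task 1 = 0; EF_Task 1 = 9
ES_Task 2 = 0; EF_Task 2 = 4
ES_Task 3 = 0; EF_Task 3 = 11
ES_Task 4 = 9; EF_Task 4 = 9+6 = 15
ES_Task 5 = max(EF_Task 1=9, EF_Task 2=4) = 9; EF_Task 5 = 9+8 = 17
ES_Task 6 = max(EF_Task 1=9, EF_Task 3=11) = 11; EF_Task 6 = 11+9 = 20
ES_Task 7 = 17; EF_Task 7 = 17+10 = 27
ES_Task 8 = 4; EF_Task 8 = 4+3 = 7
ES_Task 9 = 4; EF_Task 9 = 4+11 = 15
ES_Task 10 = max(EF_Task 3=11, EF_Task 4=15, EF_Task 6=20, EF_Task 7=27, EF_Task 8=7, EF_Task 9=15) = 27; EF_Task 10 = 27+6 = 33
Expected project duration μ = 33 days. Critical path: Task 1 → Task 5 → Task 7 → Task 10.

Variances on critical path: σ²_Task 1=1.000, σ²_Task 5=9.000, σ²_Task 7=5.444, σ²_Task 10=2.778.
Largest is σ²_Task 5 = 9.000.

Task 5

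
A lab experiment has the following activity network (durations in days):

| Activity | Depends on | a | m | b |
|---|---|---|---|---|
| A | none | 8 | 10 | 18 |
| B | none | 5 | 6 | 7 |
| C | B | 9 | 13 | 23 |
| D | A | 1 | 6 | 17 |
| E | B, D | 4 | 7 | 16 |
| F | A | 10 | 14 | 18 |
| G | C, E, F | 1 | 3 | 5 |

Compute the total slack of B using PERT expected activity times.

6 days

te_A = (8 + 4·10 + 18)/6 = 66/6 = 11
te_B = (5 + 4·6 + 7)/6 = 36/6 = 6
te_C = (9 + 4·13 + 23)/6 = 84/6 = 14
te_D = (1 + 4·6 + 17)/6 = 42/6 = 7
te_E = (4 + 4·7 + 16)/6 = 48/6 = 8
te_F = (10 + 4·14 + 18)/6 = 84/6 = 14
te_G = (1 + 4·3 + 5)/6 = 18/6 = 3

Forward pass:
ES_A = 0; EF_A = 11
ES_B = 0; EF_B = 6
ES_C = 6; EF_C = 6+14 = 20
ES_D = 11; EF_D = 11+7 = 18
ES_E = max(EF_B=6, EF_D=18) = 18; EF_E = 18+8 = 26
ES_F = 11; EF_F = 11+14 = 25
ES_G = max(EF_C=20, EF_E=26, EF_F=25) = 26; EF_G = 26+3 = 29
Expected project duration μ = 29 days. Critical path: A → D → E → G.

Backward pass:
LF_G = 29; LS_G = 29−3 = 26
LF_F = LS_G = 26; LS_F = 26−14 = 12
LF_E = LS_G = 26; LS_E = 26−8 = 18
LF_D = LS_E = 18; LS_D = 18−7 = 11
LF_C = LS_G = 26; LS_C = 26−14 = 12
LF_B = min(LS_C=12, LS_E=18) = 12; LS_B = 12−6 = 6
LF_A = min(LS_D=11, LS_F=12) = 11; LS_A = 11−11 = 0
Slack_B = LS_B − ES_B = 6 − 0 = 6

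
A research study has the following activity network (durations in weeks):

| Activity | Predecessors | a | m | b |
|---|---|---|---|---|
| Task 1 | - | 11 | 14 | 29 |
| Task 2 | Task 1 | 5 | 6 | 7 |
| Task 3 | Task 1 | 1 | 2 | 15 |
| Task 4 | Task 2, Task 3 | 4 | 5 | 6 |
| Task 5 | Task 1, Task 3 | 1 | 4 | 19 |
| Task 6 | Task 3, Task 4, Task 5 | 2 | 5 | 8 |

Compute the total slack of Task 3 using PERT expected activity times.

1 weeks

te_Task 1 = (11 + 4·14 + 29)/6 = 96/6 = 16
te_Task 2 = (5 + 4·6 + 7)/6 = 36/6 = 6
te_Task 3 = (1 + 4·2 + 15)/6 = 24/6 = 4
te_Task 4 = (4 + 4·5 + 6)/6 = 30/6 = 5
te_Task 5 = (1 + 4·4 + 19)/6 = 36/6 = 6
te_Task 6 = (2 + 4·5 + 8)/6 = 30/6 = 5

Forward pass:
ES_Task 1 = 0; EF_Task 1 = 16
ES_Task 2 = 16; EF_Task 2 = 16+6 = 22
ES_Task 3 = 16; EF_Task 3 = 16+4 = 20
ES_Task 4 = max(EF_Task 2=22, EF_Task 3=20) = 22; EF_Task 4 = 22+5 = 27
ES_Task 5 = max(EF_Task 1=16, EF_Task 3=20) = 20; EF_Task 5 = 20+6 = 26
ES_Task 6 = max(EF_Task 3=20, EF_Task 4=27, EF_Task 5=26) = 27; EF_Task 6 = 27+5 = 32
Expected project duration μ = 32 weeks. Critical path: Task 1 → Task 2 → Task 4 → Task 6.

Backward pass:
LF_Task 6 = 32; LS_Task 6 = 32−5 = 27
LF_Task 5 = LS_Task 6 = 27; LS_Task 5 = 27−6 = 21
LF_Task 4 = LS_Task 6 = 27; LS_Task 4 = 27−5 = 22
LF_Task 3 = min(LS_Task 4=22, LS_Task 5=21, LS_Task 6=27) = 21; LS_Task 3 = 21−4 = 17
LF_Task 2 = LS_Task 4 = 22; LS_Task 2 = 22−6 = 16
LF_Task 1 = min(LS_Task 2=16, LS_Task 3=17, LS_Task 5=21) = 16; LS_Task 1 = 16−16 = 0
Slack_Task 3 = LS_Task 3 − ES_Task 3 = 17 − 16 = 1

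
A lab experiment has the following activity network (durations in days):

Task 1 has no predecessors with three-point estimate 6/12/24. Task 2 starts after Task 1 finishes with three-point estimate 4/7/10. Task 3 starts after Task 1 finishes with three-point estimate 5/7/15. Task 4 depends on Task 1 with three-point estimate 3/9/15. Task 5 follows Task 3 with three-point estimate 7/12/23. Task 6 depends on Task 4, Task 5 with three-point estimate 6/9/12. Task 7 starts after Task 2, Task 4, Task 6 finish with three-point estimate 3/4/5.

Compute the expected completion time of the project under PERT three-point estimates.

te_Task 1 = (6 + 4·12 + 24)/6 = 78/6 = 13
te_Task 2 = (4 + 4·7 + 10)/6 = 42/6 = 7
te_Task 3 = (5 + 4·7 + 15)/6 = 48/6 = 8
te_Task 4 = (3 + 4·9 + 15)/6 = 54/6 = 9
te_Task 5 = (7 + 4·12 + 23)/6 = 78/6 = 13
te_Task 6 = (6 + 4·9 + 12)/6 = 54/6 = 9
te_Task 7 = (3 + 4·4 + 5)/6 = 24/6 = 4

Forward pass:
ES_Task 1 = 0; EF_Task 1 = 13
ES_Task 2 = 13; EF_Task 2 = 13+7 = 20
ES_Task 3 = 13; EF_Task 3 = 13+8 = 21
ES_Task 4 = 13; EF_Task 4 = 13+9 = 22
ES_Task 5 = 21; EF_Task 5 = 21+13 = 34
ES_Task 6 = max(EF_Task 4=22, EF_Task 5=34) = 34; EF_Task 6 = 34+9 = 43
ES_Task 7 = max(EF_Task 2=20, EF_Task 4=22, EF_Task 6=43) = 43; EF_Task 7 = 43+4 = 47
Expected project duration μ = 47 days. Critical path: Task 1 → Task 3 → Task 5 → Task 6 → Task 7.

47 days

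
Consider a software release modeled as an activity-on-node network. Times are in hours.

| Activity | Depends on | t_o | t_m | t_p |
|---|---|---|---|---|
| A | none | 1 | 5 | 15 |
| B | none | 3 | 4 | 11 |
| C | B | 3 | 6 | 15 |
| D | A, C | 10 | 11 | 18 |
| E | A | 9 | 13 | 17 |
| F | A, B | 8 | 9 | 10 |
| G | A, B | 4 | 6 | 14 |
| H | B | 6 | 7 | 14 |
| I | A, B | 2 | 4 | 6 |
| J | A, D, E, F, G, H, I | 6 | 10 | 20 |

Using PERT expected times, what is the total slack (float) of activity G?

te_A = (1 + 4·5 + 15)/6 = 36/6 = 6
te_B = (3 + 4·4 + 11)/6 = 30/6 = 5
te_C = (3 + 4·6 + 15)/6 = 42/6 = 7
te_D = (10 + 4·11 + 18)/6 = 72/6 = 12
te_E = (9 + 4·13 + 17)/6 = 78/6 = 13
te_F = (8 + 4·9 + 10)/6 = 54/6 = 9
te_G = (4 + 4·6 + 14)/6 = 42/6 = 7
te_H = (6 + 4·7 + 14)/6 = 48/6 = 8
te_I = (2 + 4·4 + 6)/6 = 24/6 = 4
te_J = (6 + 4·10 + 20)/6 = 66/6 = 11

Forward pass:
ES_A = 0; EF_A = 6
ES_B = 0; EF_B = 5
ES_C = 5; EF_C = 5+7 = 12
ES_D = max(EF_A=6, EF_C=12) = 12; EF_D = 12+12 = 24
ES_E = 6; EF_E = 6+13 = 19
ES_F = max(EF_A=6, EF_B=5) = 6; EF_F = 6+9 = 15
ES_G = max(EF_A=6, EF_B=5) = 6; EF_G = 6+7 = 13
ES_H = 5; EF_H = 5+8 = 13
ES_I = max(EF_A=6, EF_B=5) = 6; EF_I = 6+4 = 10
ES_J = max(EF_A=6, EF_D=24, EF_E=19, EF_F=15, EF_G=13, EF_H=13, EF_I=10) = 24; EF_J = 24+11 = 35
Expected project duration μ = 35 hours. Critical path: B → C → D → J.

Backward pass:
LF_J = 35; LS_J = 35−11 = 24
LF_I = LS_J = 24; LS_I = 24−4 = 20
LF_H = LS_J = 24; LS_H = 24−8 = 16
LF_G = LS_J = 24; LS_G = 24−7 = 17
LF_F = LS_J = 24; LS_F = 24−9 = 15
LF_E = LS_J = 24; LS_E = 24−13 = 11
LF_D = LS_J = 24; LS_D = 24−12 = 12
LF_C = LS_D = 12; LS_C = 12−7 = 5
LF_B = min(LS_C=5, LS_F=15, LS_G=17, LS_H=16, LS_I=20) = 5; LS_B = 5−5 = 0
LF_A = min(LS_D=12, LS_E=11, LS_F=15, LS_G=17, LS_I=20, LS_J=24) = 11; LS_A = 11−6 = 5
Slack_G = LS_G − ES_G = 17 − 6 = 11

11 hours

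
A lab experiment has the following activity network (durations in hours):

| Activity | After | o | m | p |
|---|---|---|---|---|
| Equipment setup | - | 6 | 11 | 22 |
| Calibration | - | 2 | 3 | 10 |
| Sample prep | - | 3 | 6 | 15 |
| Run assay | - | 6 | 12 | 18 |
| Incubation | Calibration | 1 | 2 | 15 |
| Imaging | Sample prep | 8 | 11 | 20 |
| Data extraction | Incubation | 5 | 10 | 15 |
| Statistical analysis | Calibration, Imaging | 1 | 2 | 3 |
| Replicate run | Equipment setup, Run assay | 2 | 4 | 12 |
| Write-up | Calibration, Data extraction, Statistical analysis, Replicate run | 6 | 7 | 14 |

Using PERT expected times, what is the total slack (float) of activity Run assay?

4 hours

te_Equipment setup = (6 + 4·11 + 22)/6 = 72/6 = 12
te_Calibration = (2 + 4·3 + 10)/6 = 24/6 = 4
te_Sample prep = (3 + 4·6 + 15)/6 = 42/6 = 7
te_Run assay = (6 + 4·12 + 18)/6 = 72/6 = 12
te_Incubation = (1 + 4·2 + 15)/6 = 24/6 = 4
te_Imaging = (8 + 4·11 + 20)/6 = 72/6 = 12
te_Data extraction = (5 + 4·10 + 15)/6 = 60/6 = 10
te_Statistical analysis = (1 + 4·2 + 3)/6 = 12/6 = 2
te_Replicate run = (2 + 4·4 + 12)/6 = 30/6 = 5
te_Write-up = (6 + 4·7 + 14)/6 = 48/6 = 8

Forward pass:
ES_Equipment setup = 0; EF_Equipment setup = 12
ES_Calibration = 0; EF_Calibration = 4
ES_Sample prep = 0; EF_Sample prep = 7
ES_Run assay = 0; EF_Run assay = 12
ES_Incubation = 4; EF_Incubation = 4+4 = 8
ES_Imaging = 7; EF_Imaging = 7+12 = 19
ES_Data extraction = 8; EF_Data extraction = 8+10 = 18
ES_Statistical analysis = max(EF_Calibration=4, EF_Imaging=19) = 19; EF_Statistical analysis = 19+2 = 21
ES_Replicate run = max(EF_Equipment setup=12, EF_Run assay=12) = 12; EF_Replicate run = 12+5 = 17
ES_Write-up = max(EF_Calibration=4, EF_Data extraction=18, EF_Statistical analysis=21, EF_Replicate run=17) = 21; EF_Write-up = 21+8 = 29
Expected project duration μ = 29 hours. Critical path: Sample prep → Imaging → Statistical analysis → Write-up.

Backward pass:
LF_Write-up = 29; LS_Write-up = 29−8 = 21
LF_Replicate run = LS_Write-up = 21; LS_Replicate run = 21−5 = 16
LF_Statistical analysis = LS_Write-up = 21; LS_Statistical analysis = 21−2 = 19
LF_Data extraction = LS_Write-up = 21; LS_Data extraction = 21−10 = 11
LF_Imaging = LS_Statistical analysis = 19; LS_Imaging = 19−12 = 7
LF_Incubation = LS_Data extraction = 11; LS_Incubation = 11−4 = 7
LF_Run assay = LS_Replicate run = 16; LS_Run assay = 16−12 = 4
LF_Sample prep = LS_Imaging = 7; LS_Sample prep = 7−7 = 0
LF_Calibration = min(LS_Incubation=7, LS_Statistical analysis=19, LS_Write-up=21) = 7; LS_Calibration = 7−4 = 3
LF_Equipment setup = LS_Replicate run = 16; LS_Equipment setup = 16−12 = 4
Slack_Run assay = LS_Run assay − ES_Run assay = 4 − 0 = 4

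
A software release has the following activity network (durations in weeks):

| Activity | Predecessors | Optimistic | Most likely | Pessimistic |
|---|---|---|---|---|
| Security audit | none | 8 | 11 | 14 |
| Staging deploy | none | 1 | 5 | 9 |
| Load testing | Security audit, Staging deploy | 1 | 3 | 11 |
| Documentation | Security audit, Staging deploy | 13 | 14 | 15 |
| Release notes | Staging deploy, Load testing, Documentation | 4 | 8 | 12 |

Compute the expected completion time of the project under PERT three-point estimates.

33 weeks

te_Security audit = (8 + 4·11 + 14)/6 = 66/6 = 11
te_Staging deploy = (1 + 4·5 + 9)/6 = 30/6 = 5
te_Load testing = (1 + 4·3 + 11)/6 = 24/6 = 4
te_Documentation = (13 + 4·14 + 15)/6 = 84/6 = 14
te_Release notes = (4 + 4·8 + 12)/6 = 48/6 = 8

Forward pass:
ES_Security audit = 0; EF_Security audit = 11
ES_Staging deploy = 0; EF_Staging deploy = 5
ES_Load testing = max(EF_Security audit=11, EF_Staging deploy=5) = 11; EF_Load testing = 11+4 = 15
ES_Documentation = max(EF_Security audit=11, EF_Staging deploy=5) = 11; EF_Documentation = 11+14 = 25
ES_Release notes = max(EF_Staging deploy=5, EF_Load testing=15, EF_Documentation=25) = 25; EF_Release notes = 25+8 = 33
Expected project duration μ = 33 weeks. Critical path: Security audit → Documentation → Release notes.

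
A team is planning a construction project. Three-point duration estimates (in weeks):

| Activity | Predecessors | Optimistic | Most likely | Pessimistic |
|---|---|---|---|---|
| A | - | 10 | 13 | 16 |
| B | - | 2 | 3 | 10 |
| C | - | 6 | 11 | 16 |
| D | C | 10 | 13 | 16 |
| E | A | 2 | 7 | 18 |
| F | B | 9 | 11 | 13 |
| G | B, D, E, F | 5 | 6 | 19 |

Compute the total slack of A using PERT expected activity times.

3 weeks

te_A = (10 + 4·13 + 16)/6 = 78/6 = 13
te_B = (2 + 4·3 + 10)/6 = 24/6 = 4
te_C = (6 + 4·11 + 16)/6 = 66/6 = 11
te_D = (10 + 4·13 + 16)/6 = 78/6 = 13
te_E = (2 + 4·7 + 18)/6 = 48/6 = 8
te_F = (9 + 4·11 + 13)/6 = 66/6 = 11
te_G = (5 + 4·6 + 19)/6 = 48/6 = 8

Forward pass:
ES_A = 0; EF_A = 13
ES_B = 0; EF_B = 4
ES_C = 0; EF_C = 11
ES_D = 11; EF_D = 11+13 = 24
ES_E = 13; EF_E = 13+8 = 21
ES_F = 4; EF_F = 4+11 = 15
ES_G = max(EF_B=4, EF_D=24, EF_E=21, EF_F=15) = 24; EF_G = 24+8 = 32
Expected project duration μ = 32 weeks. Critical path: C → D → G.

Backward pass:
LF_G = 32; LS_G = 32−8 = 24
LF_F = LS_G = 24; LS_F = 24−11 = 13
LF_E = LS_G = 24; LS_E = 24−8 = 16
LF_D = LS_G = 24; LS_D = 24−13 = 11
LF_C = LS_D = 11; LS_C = 11−11 = 0
LF_B = min(LS_F=13, LS_G=24) = 13; LS_B = 13−4 = 9
LF_A = LS_E = 16; LS_A = 16−13 = 3
Slack_A = LS_A − ES_A = 3 − 0 = 3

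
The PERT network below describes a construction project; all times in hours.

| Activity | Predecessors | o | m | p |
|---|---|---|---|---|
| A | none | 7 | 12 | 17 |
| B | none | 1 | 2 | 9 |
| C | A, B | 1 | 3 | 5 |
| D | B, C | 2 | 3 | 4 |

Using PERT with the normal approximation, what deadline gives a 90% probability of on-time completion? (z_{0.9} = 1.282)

te_A = (7 + 4·12 + 17)/6 = 72/6 = 12; σ²_A = ((17−7)/6)² = 2.778
te_B = (1 + 4·2 + 9)/6 = 18/6 = 3; σ²_B = ((9−1)/6)² = 1.778
te_C = (1 + 4·3 + 5)/6 = 18/6 = 3; σ²_C = ((5−1)/6)² = 0.444
te_D = (2 + 4·3 + 4)/6 = 18/6 = 3; σ²_D = ((4−2)/6)² = 0.111

Forward pass:
ES_A = 0; EF_A = 12
ES_B = 0; EF_B = 3
ES_C = max(EF_A=12, EF_B=3) = 12; EF_C = 12+3 = 15
ES_D = max(EF_B=3, EF_C=15) = 15; EF_D = 15+3 = 18
Expected project duration μ = 18 hours. Critical path: A → C → D.

Variance along critical path = 2.778 + 0.444 + 0.111 = 3.333; σ = 1.826 hours.
D = μ + z·σ = 18 + 1.282·1.826 = 20.3 hours

20.3 hours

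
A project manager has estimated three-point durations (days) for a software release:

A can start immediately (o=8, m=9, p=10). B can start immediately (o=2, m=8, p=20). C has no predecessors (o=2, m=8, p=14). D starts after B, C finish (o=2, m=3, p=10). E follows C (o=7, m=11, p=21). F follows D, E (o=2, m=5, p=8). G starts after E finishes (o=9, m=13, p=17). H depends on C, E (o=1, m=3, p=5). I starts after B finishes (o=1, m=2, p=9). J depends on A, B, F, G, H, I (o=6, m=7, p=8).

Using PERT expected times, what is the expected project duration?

40 days

te_A = (8 + 4·9 + 10)/6 = 54/6 = 9
te_B = (2 + 4·8 + 20)/6 = 54/6 = 9
te_C = (2 + 4·8 + 14)/6 = 48/6 = 8
te_D = (2 + 4·3 + 10)/6 = 24/6 = 4
te_E = (7 + 4·11 + 21)/6 = 72/6 = 12
te_F = (2 + 4·5 + 8)/6 = 30/6 = 5
te_G = (9 + 4·13 + 17)/6 = 78/6 = 13
te_H = (1 + 4·3 + 5)/6 = 18/6 = 3
te_I = (1 + 4·2 + 9)/6 = 18/6 = 3
te_J = (6 + 4·7 + 8)/6 = 42/6 = 7

Forward pass:
ES_A = 0; EF_A = 9
ES_B = 0; EF_B = 9
ES_C = 0; EF_C = 8
ES_D = max(EF_B=9, EF_C=8) = 9; EF_D = 9+4 = 13
ES_E = 8; EF_E = 8+12 = 20
ES_F = max(EF_D=13, EF_E=20) = 20; EF_F = 20+5 = 25
ES_G = 20; EF_G = 20+13 = 33
ES_H = max(EF_C=8, EF_E=20) = 20; EF_H = 20+3 = 23
ES_I = 9; EF_I = 9+3 = 12
ES_J = max(EF_A=9, EF_B=9, EF_F=25, EF_G=33, EF_H=23, EF_I=12) = 33; EF_J = 33+7 = 40
Expected project duration μ = 40 days. Critical path: C → E → G → J.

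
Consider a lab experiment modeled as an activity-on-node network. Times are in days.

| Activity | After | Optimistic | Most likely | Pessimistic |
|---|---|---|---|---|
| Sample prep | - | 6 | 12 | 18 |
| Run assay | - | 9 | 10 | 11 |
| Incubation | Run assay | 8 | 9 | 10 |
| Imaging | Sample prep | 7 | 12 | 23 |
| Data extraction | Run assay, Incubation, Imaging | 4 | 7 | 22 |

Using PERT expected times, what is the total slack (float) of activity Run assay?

te_Sample prep = (6 + 4·12 + 18)/6 = 72/6 = 12
te_Run assay = (9 + 4·10 + 11)/6 = 60/6 = 10
te_Incubation = (8 + 4·9 + 10)/6 = 54/6 = 9
te_Imaging = (7 + 4·12 + 23)/6 = 78/6 = 13
te_Data extraction = (4 + 4·7 + 22)/6 = 54/6 = 9

Forward pass:
ES_Sample prep = 0; EF_Sample prep = 12
ES_Run assay = 0; EF_Run assay = 10
ES_Incubation = 10; EF_Incubation = 10+9 = 19
ES_Imaging = 12; EF_Imaging = 12+13 = 25
ES_Data extraction = max(EF_Run assay=10, EF_Incubation=19, EF_Imaging=25) = 25; EF_Data extraction = 25+9 = 34
Expected project duration μ = 34 days. Critical path: Sample prep → Imaging → Data extraction.

Backward pass:
LF_Data extraction = 34; LS_Data extraction = 34−9 = 25
LF_Imaging = LS_Data extraction = 25; LS_Imaging = 25−13 = 12
LF_Incubation = LS_Data extraction = 25; LS_Incubation = 25−9 = 16
LF_Run assay = min(LS_Incubation=16, LS_Data extraction=25) = 16; LS_Run assay = 16−10 = 6
LF_Sample prep = LS_Imaging = 12; LS_Sample prep = 12−12 = 0
Slack_Run assay = LS_Run assay − ES_Run assay = 6 − 0 = 6

6 days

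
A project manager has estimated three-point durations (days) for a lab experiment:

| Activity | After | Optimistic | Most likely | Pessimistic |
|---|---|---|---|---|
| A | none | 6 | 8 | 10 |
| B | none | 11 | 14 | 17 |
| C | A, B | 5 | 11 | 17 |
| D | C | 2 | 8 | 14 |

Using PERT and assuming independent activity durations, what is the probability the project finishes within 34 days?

te_A = (6 + 4·8 + 10)/6 = 48/6 = 8; σ²_A = ((10−6)/6)² = 0.444
te_B = (11 + 4·14 + 17)/6 = 84/6 = 14; σ²_B = ((17−11)/6)² = 1.000
te_C = (5 + 4·11 + 17)/6 = 66/6 = 11; σ²_C = ((17−5)/6)² = 4.000
te_D = (2 + 4·8 + 14)/6 = 48/6 = 8; σ²_D = ((14−2)/6)² = 4.000

Forward pass:
ES_A = 0; EF_A = 8
ES_B = 0; EF_B = 14
ES_C = max(EF_A=8, EF_B=14) = 14; EF_C = 14+11 = 25
ES_D = 25; EF_D = 25+8 = 33
Expected project duration μ = 33 days. Critical path: B → C → D.

Variance along critical path = 1.000 + 4.000 + 4.000 = 9.000; σ = √9.000 = 3.000 days.
Z = (34 − 33) / 3.000 = 0.333
P(T ≤ 34) = Φ(0.333) ≈ 0.631

0.631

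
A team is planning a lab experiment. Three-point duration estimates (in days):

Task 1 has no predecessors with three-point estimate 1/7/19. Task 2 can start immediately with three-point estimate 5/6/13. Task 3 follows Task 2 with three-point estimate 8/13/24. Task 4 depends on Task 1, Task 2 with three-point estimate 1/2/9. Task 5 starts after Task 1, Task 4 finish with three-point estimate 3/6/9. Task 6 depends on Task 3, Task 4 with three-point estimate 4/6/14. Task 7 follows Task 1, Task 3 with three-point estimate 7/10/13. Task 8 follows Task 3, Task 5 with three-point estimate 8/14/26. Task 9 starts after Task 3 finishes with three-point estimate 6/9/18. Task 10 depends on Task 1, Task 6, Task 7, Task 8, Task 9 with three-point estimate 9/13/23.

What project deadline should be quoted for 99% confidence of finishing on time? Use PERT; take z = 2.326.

61.2 days

te_Task 1 = (1 + 4·7 + 19)/6 = 48/6 = 8; σ²_Task 1 = ((19−1)/6)² = 9.000
te_Task 2 = (5 + 4·6 + 13)/6 = 42/6 = 7; σ²_Task 2 = ((13−5)/6)² = 1.778
te_Task 3 = (8 + 4·13 + 24)/6 = 84/6 = 14; σ²_Task 3 = ((24−8)/6)² = 7.111
te_Task 4 = (1 + 4·2 + 9)/6 = 18/6 = 3; σ²_Task 4 = ((9−1)/6)² = 1.778
te_Task 5 = (3 + 4·6 + 9)/6 = 36/6 = 6; σ²_Task 5 = ((9−3)/6)² = 1.000
te_Task 6 = (4 + 4·6 + 14)/6 = 42/6 = 7; σ²_Task 6 = ((14−4)/6)² = 2.778
te_Task 7 = (7 + 4·10 + 13)/6 = 60/6 = 10; σ²_Task 7 = ((13−7)/6)² = 1.000
te_Task 8 = (8 + 4·14 + 26)/6 = 90/6 = 15; σ²_Task 8 = ((26−8)/6)² = 9.000
te_Task 9 = (6 + 4·9 + 18)/6 = 60/6 = 10; σ²_Task 9 = ((18−6)/6)² = 4.000
te_Task 10 = (9 + 4·13 + 23)/6 = 84/6 = 14; σ²_Task 10 = ((23−9)/6)² = 5.444

Forward pass:
ES_Task 1 = 0; EF_Task 1 = 8
ES_Task 2 = 0; EF_Task 2 = 7
ES_Task 3 = 7; EF_Task 3 = 7+14 = 21
ES_Task 4 = max(EF_Task 1=8, EF_Task 2=7) = 8; EF_Task 4 = 8+3 = 11
ES_Task 5 = max(EF_Task 1=8, EF_Task 4=11) = 11; EF_Task 5 = 11+6 = 17
ES_Task 6 = max(EF_Task 3=21, EF_Task 4=11) = 21; EF_Task 6 = 21+7 = 28
ES_Task 7 = max(EF_Task 1=8, EF_Task 3=21) = 21; EF_Task 7 = 21+10 = 31
ES_Task 8 = max(EF_Task 3=21, EF_Task 5=17) = 21; EF_Task 8 = 21+15 = 36
ES_Task 9 = 21; EF_Task 9 = 21+10 = 31
ES_Task 10 = max(EF_Task 1=8, EF_Task 6=28, EF_Task 7=31, EF_Task 8=36, EF_Task 9=31) = 36; EF_Task 10 = 36+14 = 50
Expected project duration μ = 50 days. Critical path: Task 2 → Task 3 → Task 8 → Task 10.

Variance along critical path = 1.778 + 7.111 + 9.000 + 5.444 = 23.333; σ = 4.830 days.
D = μ + z·σ = 50 + 2.326·4.830 = 61.2 days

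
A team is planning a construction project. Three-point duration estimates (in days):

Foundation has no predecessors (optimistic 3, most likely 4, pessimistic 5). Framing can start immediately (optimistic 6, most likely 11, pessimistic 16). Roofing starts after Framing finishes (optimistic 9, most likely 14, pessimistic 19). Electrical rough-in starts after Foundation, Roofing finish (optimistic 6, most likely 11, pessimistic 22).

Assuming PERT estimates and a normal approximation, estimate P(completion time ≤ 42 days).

te_Foundation = (3 + 4·4 + 5)/6 = 24/6 = 4; σ²_Foundation = ((5−3)/6)² = 0.111
te_Framing = (6 + 4·11 + 16)/6 = 66/6 = 11; σ²_Framing = ((16−6)/6)² = 2.778
te_Roofing = (9 + 4·14 + 19)/6 = 84/6 = 14; σ²_Roofing = ((19−9)/6)² = 2.778
te_Electrical rough-in = (6 + 4·11 + 22)/6 = 72/6 = 12; σ²_Electrical rough-in = ((22−6)/6)² = 7.111

Forward pass:
ES_Foundation = 0; EF_Foundation = 4
ES_Framing = 0; EF_Framing = 11
ES_Roofing = 11; EF_Roofing = 11+14 = 25
ES_Electrical rough-in = max(EF_Foundation=4, EF_Roofing=25) = 25; EF_Electrical rough-in = 25+12 = 37
Expected project duration μ = 37 days. Critical path: Framing → Roofing → Electrical rough-in.

Variance along critical path = 2.778 + 2.778 + 7.111 = 12.667; σ = √12.667 = 3.559 days.
Z = (42 − 37) / 3.559 = 1.405
P(T ≤ 42) = Φ(1.405) ≈ 0.920

0.920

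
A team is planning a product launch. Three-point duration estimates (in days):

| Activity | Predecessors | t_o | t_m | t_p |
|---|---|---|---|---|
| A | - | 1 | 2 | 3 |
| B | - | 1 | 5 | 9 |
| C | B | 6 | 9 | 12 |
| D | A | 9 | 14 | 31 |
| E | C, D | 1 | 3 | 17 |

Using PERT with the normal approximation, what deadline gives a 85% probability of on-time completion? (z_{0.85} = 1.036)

te_A = (1 + 4·2 + 3)/6 = 12/6 = 2; σ²_A = ((3−1)/6)² = 0.111
te_B = (1 + 4·5 + 9)/6 = 30/6 = 5; σ²_B = ((9−1)/6)² = 1.778
te_C = (6 + 4·9 + 12)/6 = 54/6 = 9; σ²_C = ((12−6)/6)² = 1.000
te_D = (9 + 4·14 + 31)/6 = 96/6 = 16; σ²_D = ((31−9)/6)² = 13.444
te_E = (1 + 4·3 + 17)/6 = 30/6 = 5; σ²_E = ((17−1)/6)² = 7.111

Forward pass:
ES_A = 0; EF_A = 2
ES_B = 0; EF_B = 5
ES_C = 5; EF_C = 5+9 = 14
ES_D = 2; EF_D = 2+16 = 18
ES_E = max(EF_C=14, EF_D=18) = 18; EF_E = 18+5 = 23
Expected project duration μ = 23 days. Critical path: A → D → E.

Variance along critical path = 0.111 + 13.444 + 7.111 = 20.667; σ = 4.546 days.
D = μ + z·σ = 23 + 1.036·4.546 = 27.7 days

27.7 days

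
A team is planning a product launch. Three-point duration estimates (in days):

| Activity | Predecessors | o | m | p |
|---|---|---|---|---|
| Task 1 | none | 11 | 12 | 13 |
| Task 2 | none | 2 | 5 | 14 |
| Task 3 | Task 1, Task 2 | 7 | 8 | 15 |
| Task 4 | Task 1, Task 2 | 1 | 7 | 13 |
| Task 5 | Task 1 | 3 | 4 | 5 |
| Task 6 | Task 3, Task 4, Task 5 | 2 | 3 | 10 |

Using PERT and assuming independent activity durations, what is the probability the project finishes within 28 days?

0.941

te_Task 1 = (11 + 4·12 + 13)/6 = 72/6 = 12; σ²_Task 1 = ((13−11)/6)² = 0.111
te_Task 2 = (2 + 4·5 + 14)/6 = 36/6 = 6; σ²_Task 2 = ((14−2)/6)² = 4.000
te_Task 3 = (7 + 4·8 + 15)/6 = 54/6 = 9; σ²_Task 3 = ((15−7)/6)² = 1.778
te_Task 4 = (1 + 4·7 + 13)/6 = 42/6 = 7; σ²_Task 4 = ((13−1)/6)² = 4.000
te_Task 5 = (3 + 4·4 + 5)/6 = 24/6 = 4; σ²_Task 5 = ((5−3)/6)² = 0.111
te_Task 6 = (2 + 4·3 + 10)/6 = 24/6 = 4; σ²_Task 6 = ((10−2)/6)² = 1.778

Forward pass:
ES_Task 1 = 0; EF_Task 1 = 12
ES_Task 2 = 0; EF_Task 2 = 6
ES_Task 3 = max(EF_Task 1=12, EF_Task 2=6) = 12; EF_Task 3 = 12+9 = 21
ES_Task 4 = max(EF_Task 1=12, EF_Task 2=6) = 12; EF_Task 4 = 12+7 = 19
ES_Task 5 = 12; EF_Task 5 = 12+4 = 16
ES_Task 6 = max(EF_Task 3=21, EF_Task 4=19, EF_Task 5=16) = 21; EF_Task 6 = 21+4 = 25
Expected project duration μ = 25 days. Critical path: Task 1 → Task 3 → Task 6.

Variance along critical path = 0.111 + 1.778 + 1.778 = 3.667; σ = √3.667 = 1.915 days.
Z = (28 − 25) / 1.915 = 1.567
P(T ≤ 28) = Φ(1.567) ≈ 0.941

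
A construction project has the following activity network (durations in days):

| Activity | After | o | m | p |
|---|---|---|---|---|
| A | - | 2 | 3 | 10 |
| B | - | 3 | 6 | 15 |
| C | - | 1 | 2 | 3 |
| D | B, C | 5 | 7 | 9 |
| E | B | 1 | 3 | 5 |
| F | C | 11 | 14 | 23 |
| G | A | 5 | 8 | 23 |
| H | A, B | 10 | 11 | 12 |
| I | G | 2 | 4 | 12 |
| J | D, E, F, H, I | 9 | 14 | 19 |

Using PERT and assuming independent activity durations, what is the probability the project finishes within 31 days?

0.310

te_A = (2 + 4·3 + 10)/6 = 24/6 = 4; σ²_A = ((10−2)/6)² = 1.778
te_B = (3 + 4·6 + 15)/6 = 42/6 = 7; σ²_B = ((15−3)/6)² = 4.000
te_C = (1 + 4·2 + 3)/6 = 12/6 = 2; σ²_C = ((3−1)/6)² = 0.111
te_D = (5 + 4·7 + 9)/6 = 42/6 = 7; σ²_D = ((9−5)/6)² = 0.444
te_E = (1 + 4·3 + 5)/6 = 18/6 = 3; σ²_E = ((5−1)/6)² = 0.444
te_F = (11 + 4·14 + 23)/6 = 90/6 = 15; σ²_F = ((23−11)/6)² = 4.000
te_G = (5 + 4·8 + 23)/6 = 60/6 = 10; σ²_G = ((23−5)/6)² = 9.000
te_H = (10 + 4·11 + 12)/6 = 66/6 = 11; σ²_H = ((12−10)/6)² = 0.111
te_I = (2 + 4·4 + 12)/6 = 30/6 = 5; σ²_I = ((12−2)/6)² = 2.778
te_J = (9 + 4·14 + 19)/6 = 84/6 = 14; σ²_J = ((19−9)/6)² = 2.778

Forward pass:
ES_A = 0; EF_A = 4
ES_B = 0; EF_B = 7
ES_C = 0; EF_C = 2
ES_D = max(EF_B=7, EF_C=2) = 7; EF_D = 7+7 = 14
ES_E = 7; EF_E = 7+3 = 10
ES_F = 2; EF_F = 2+15 = 17
ES_G = 4; EF_G = 4+10 = 14
ES_H = max(EF_A=4, EF_B=7) = 7; EF_H = 7+11 = 18
ES_I = 14; EF_I = 14+5 = 19
ES_J = max(EF_D=14, EF_E=10, EF_F=17, EF_H=18, EF_I=19) = 19; EF_J = 19+14 = 33
Expected project duration μ = 33 days. Critical path: A → G → I → J.

Variance along critical path = 1.778 + 9.000 + 2.778 + 2.778 = 16.333; σ = √16.333 = 4.041 days.
Z = (31 − 33) / 4.041 = -0.495
P(T ≤ 31) = Φ(-0.495) ≈ 0.310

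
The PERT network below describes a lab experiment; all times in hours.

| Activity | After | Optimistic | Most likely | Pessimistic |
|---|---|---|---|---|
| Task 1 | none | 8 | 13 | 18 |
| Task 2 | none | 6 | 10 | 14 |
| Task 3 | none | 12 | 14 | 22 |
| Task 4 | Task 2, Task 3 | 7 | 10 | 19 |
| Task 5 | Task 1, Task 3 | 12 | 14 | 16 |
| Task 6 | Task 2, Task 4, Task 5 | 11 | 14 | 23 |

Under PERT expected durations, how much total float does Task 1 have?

te_Task 1 = (8 + 4·13 + 18)/6 = 78/6 = 13
te_Task 2 = (6 + 4·10 + 14)/6 = 60/6 = 10
te_Task 3 = (12 + 4·14 + 22)/6 = 90/6 = 15
te_Task 4 = (7 + 4·10 + 19)/6 = 66/6 = 11
te_Task 5 = (12 + 4·14 + 16)/6 = 84/6 = 14
te_Task 6 = (11 + 4·14 + 23)/6 = 90/6 = 15

Forward pass:
ES_Task 1 = 0; EF_Task 1 = 13
ES_Task 2 = 0; EF_Task 2 = 10
ES_Task 3 = 0; EF_Task 3 = 15
ES_Task 4 = max(EF_Task 2=10, EF_Task 3=15) = 15; EF_Task 4 = 15+11 = 26
ES_Task 5 = max(EF_Task 1=13, EF_Task 3=15) = 15; EF_Task 5 = 15+14 = 29
ES_Task 6 = max(EF_Task 2=10, EF_Task 4=26, EF_Task 5=29) = 29; EF_Task 6 = 29+15 = 44
Expected project duration μ = 44 hours. Critical path: Task 3 → Task 5 → Task 6.

Backward pass:
LF_Task 6 = 44; LS_Task 6 = 44−15 = 29
LF_Task 5 = LS_Task 6 = 29; LS_Task 5 = 29−14 = 15
LF_Task 4 = LS_Task 6 = 29; LS_Task 4 = 29−11 = 18
LF_Task 3 = min(LS_Task 4=18, LS_Task 5=15) = 15; LS_Task 3 = 15−15 = 0
LF_Task 2 = min(LS_Task 4=18, LS_Task 6=29) = 18; LS_Task 2 = 18−10 = 8
LF_Task 1 = LS_Task 5 = 15; LS_Task 1 = 15−13 = 2
Slack_Task 1 = LS_Task 1 − ES_Task 1 = 2 − 0 = 2

2 hours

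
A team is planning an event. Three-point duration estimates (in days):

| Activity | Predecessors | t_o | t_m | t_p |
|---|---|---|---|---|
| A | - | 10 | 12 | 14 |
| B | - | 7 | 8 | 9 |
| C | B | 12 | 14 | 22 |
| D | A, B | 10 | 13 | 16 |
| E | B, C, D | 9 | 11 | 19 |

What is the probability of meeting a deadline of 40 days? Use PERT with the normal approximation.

0.928

te_A = (10 + 4·12 + 14)/6 = 72/6 = 12; σ²_A = ((14−10)/6)² = 0.444
te_B = (7 + 4·8 + 9)/6 = 48/6 = 8; σ²_B = ((9−7)/6)² = 0.111
te_C = (12 + 4·14 + 22)/6 = 90/6 = 15; σ²_C = ((22−12)/6)² = 2.778
te_D = (10 + 4·13 + 16)/6 = 78/6 = 13; σ²_D = ((16−10)/6)² = 1.000
te_E = (9 + 4·11 + 19)/6 = 72/6 = 12; σ²_E = ((19−9)/6)² = 2.778

Forward pass:
ES_A = 0; EF_A = 12
ES_B = 0; EF_B = 8
ES_C = 8; EF_C = 8+15 = 23
ES_D = max(EF_A=12, EF_B=8) = 12; EF_D = 12+13 = 25
ES_E = max(EF_B=8, EF_C=23, EF_D=25) = 25; EF_E = 25+12 = 37
Expected project duration μ = 37 days. Critical path: A → D → E.

Variance along critical path = 0.444 + 1.000 + 2.778 = 4.222; σ = √4.222 = 2.055 days.
Z = (40 − 37) / 2.055 = 1.460
P(T ≤ 40) = Φ(1.460) ≈ 0.928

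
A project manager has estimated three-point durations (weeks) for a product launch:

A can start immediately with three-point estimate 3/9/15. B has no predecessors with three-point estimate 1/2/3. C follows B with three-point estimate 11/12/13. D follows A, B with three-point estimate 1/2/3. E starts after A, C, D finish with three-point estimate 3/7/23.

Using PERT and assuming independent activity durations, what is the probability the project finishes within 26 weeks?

te_A = (3 + 4·9 + 15)/6 = 54/6 = 9; σ²_A = ((15−3)/6)² = 4.000
te_B = (1 + 4·2 + 3)/6 = 12/6 = 2; σ²_B = ((3−1)/6)² = 0.111
te_C = (11 + 4·12 + 13)/6 = 72/6 = 12; σ²_C = ((13−11)/6)² = 0.111
te_D = (1 + 4·2 + 3)/6 = 12/6 = 2; σ²_D = ((3−1)/6)² = 0.111
te_E = (3 + 4·7 + 23)/6 = 54/6 = 9; σ²_E = ((23−3)/6)² = 11.111

Forward pass:
ES_A = 0; EF_A = 9
ES_B = 0; EF_B = 2
ES_C = 2; EF_C = 2+12 = 14
ES_D = max(EF_A=9, EF_B=2) = 9; EF_D = 9+2 = 11
ES_E = max(EF_A=9, EF_C=14, EF_D=11) = 14; EF_E = 14+9 = 23
Expected project duration μ = 23 weeks. Critical path: B → C → E.

Variance along critical path = 0.111 + 0.111 + 11.111 = 11.333; σ = √11.333 = 3.367 weeks.
Z = (26 − 23) / 3.367 = 0.891
P(T ≤ 26) = Φ(0.891) ≈ 0.814

0.814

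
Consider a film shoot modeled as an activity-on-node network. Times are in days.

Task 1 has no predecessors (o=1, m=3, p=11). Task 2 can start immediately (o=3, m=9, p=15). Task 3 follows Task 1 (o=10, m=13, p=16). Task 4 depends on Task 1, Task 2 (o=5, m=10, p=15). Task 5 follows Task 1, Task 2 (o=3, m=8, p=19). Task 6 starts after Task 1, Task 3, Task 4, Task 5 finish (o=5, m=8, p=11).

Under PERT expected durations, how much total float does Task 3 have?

te_Task 1 = (1 + 4·3 + 11)/6 = 24/6 = 4
te_Task 2 = (3 + 4·9 + 15)/6 = 54/6 = 9
te_Task 3 = (10 + 4·13 + 16)/6 = 78/6 = 13
te_Task 4 = (5 + 4·10 + 15)/6 = 60/6 = 10
te_Task 5 = (3 + 4·8 + 19)/6 = 54/6 = 9
te_Task 6 = (5 + 4·8 + 11)/6 = 48/6 = 8

Forward pass:
ES_Task 1 = 0; EF_Task 1 = 4
ES_Task 2 = 0; EF_Task 2 = 9
ES_Task 3 = 4; EF_Task 3 = 4+13 = 17
ES_Task 4 = max(EF_Task 1=4, EF_Task 2=9) = 9; EF_Task 4 = 9+10 = 19
ES_Task 5 = max(EF_Task 1=4, EF_Task 2=9) = 9; EF_Task 5 = 9+9 = 18
ES_Task 6 = max(EF_Task 1=4, EF_Task 3=17, EF_Task 4=19, EF_Task 5=18) = 19; EF_Task 6 = 19+8 = 27
Expected project duration μ = 27 days. Critical path: Task 2 → Task 4 → Task 6.

Backward pass:
LF_Task 6 = 27; LS_Task 6 = 27−8 = 19
LF_Task 5 = LS_Task 6 = 19; LS_Task 5 = 19−9 = 10
LF_Task 4 = LS_Task 6 = 19; LS_Task 4 = 19−10 = 9
LF_Task 3 = LS_Task 6 = 19; LS_Task 3 = 19−13 = 6
LF_Task 2 = min(LS_Task 4=9, LS_Task 5=10) = 9; LS_Task 2 = 9−9 = 0
LF_Task 1 = min(LS_Task 3=6, LS_Task 4=9, LS_Task 5=10, LS_Task 6=19) = 6; LS_Task 1 = 6−4 = 2
Slack_Task 3 = LS_Task 3 − ES_Task 3 = 6 − 4 = 2

2 days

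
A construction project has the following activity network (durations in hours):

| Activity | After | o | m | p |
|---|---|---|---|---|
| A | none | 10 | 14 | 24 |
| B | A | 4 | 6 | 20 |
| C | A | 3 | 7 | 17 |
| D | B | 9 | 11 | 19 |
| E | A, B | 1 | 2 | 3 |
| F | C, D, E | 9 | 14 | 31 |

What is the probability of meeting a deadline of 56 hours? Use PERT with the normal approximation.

0.824

te_A = (10 + 4·14 + 24)/6 = 90/6 = 15; σ²_A = ((24−10)/6)² = 5.444
te_B = (4 + 4·6 + 20)/6 = 48/6 = 8; σ²_B = ((20−4)/6)² = 7.111
te_C = (3 + 4·7 + 17)/6 = 48/6 = 8; σ²_C = ((17−3)/6)² = 5.444
te_D = (9 + 4·11 + 19)/6 = 72/6 = 12; σ²_D = ((19−9)/6)² = 2.778
te_E = (1 + 4·2 + 3)/6 = 12/6 = 2; σ²_E = ((3−1)/6)² = 0.111
te_F = (9 + 4·14 + 31)/6 = 96/6 = 16; σ²_F = ((31−9)/6)² = 13.444

Forward pass:
ES_A = 0; EF_A = 15
ES_B = 15; EF_B = 15+8 = 23
ES_C = 15; EF_C = 15+8 = 23
ES_D = 23; EF_D = 23+12 = 35
ES_E = max(EF_A=15, EF_B=23) = 23; EF_E = 23+2 = 25
ES_F = max(EF_C=23, EF_D=35, EF_E=25) = 35; EF_F = 35+16 = 51
Expected project duration μ = 51 hours. Critical path: A → B → D → F.

Variance along critical path = 5.444 + 7.111 + 2.778 + 13.444 = 28.778; σ = √28.778 = 5.364 hours.
Z = (56 − 51) / 5.364 = 0.932
P(T ≤ 56) = Φ(0.932) ≈ 0.824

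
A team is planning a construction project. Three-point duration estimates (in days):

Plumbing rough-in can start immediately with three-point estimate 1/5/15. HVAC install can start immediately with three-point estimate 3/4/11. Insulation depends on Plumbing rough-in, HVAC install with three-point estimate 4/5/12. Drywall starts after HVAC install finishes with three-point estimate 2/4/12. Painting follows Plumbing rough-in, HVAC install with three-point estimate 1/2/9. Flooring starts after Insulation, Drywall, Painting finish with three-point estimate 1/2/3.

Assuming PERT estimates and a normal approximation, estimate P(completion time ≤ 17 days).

te_Plumbing rough-in = (1 + 4·5 + 15)/6 = 36/6 = 6; σ²_Plumbing rough-in = ((15−1)/6)² = 5.444
te_HVAC install = (3 + 4·4 + 11)/6 = 30/6 = 5; σ²_HVAC install = ((11−3)/6)² = 1.778
te_Insulation = (4 + 4·5 + 12)/6 = 36/6 = 6; σ²_Insulation = ((12−4)/6)² = 1.778
te_Drywall = (2 + 4·4 + 12)/6 = 30/6 = 5; σ²_Drywall = ((12−2)/6)² = 2.778
te_Painting = (1 + 4·2 + 9)/6 = 18/6 = 3; σ²_Painting = ((9−1)/6)² = 1.778
te_Flooring = (1 + 4·2 + 3)/6 = 12/6 = 2; σ²_Flooring = ((3−1)/6)² = 0.111

Forward pass:
ES_Plumbing rough-in = 0; EF_Plumbing rough-in = 6
ES_HVAC install = 0; EF_HVAC install = 5
ES_Insulation = max(EF_Plumbing rough-in=6, EF_HVAC install=5) = 6; EF_Insulation = 6+6 = 12
ES_Drywall = 5; EF_Drywall = 5+5 = 10
ES_Painting = max(EF_Plumbing rough-in=6, EF_HVAC install=5) = 6; EF_Painting = 6+3 = 9
ES_Flooring = max(EF_Insulation=12, EF_Drywall=10, EF_Painting=9) = 12; EF_Flooring = 12+2 = 14
Expected project duration μ = 14 days. Critical path: Plumbing rough-in → Insulation → Flooring.

Variance along critical path = 5.444 + 1.778 + 0.111 = 7.333; σ = √7.333 = 2.708 days.
Z = (17 − 14) / 2.708 = 1.108
P(T ≤ 17) = Φ(1.108) ≈ 0.866

0.866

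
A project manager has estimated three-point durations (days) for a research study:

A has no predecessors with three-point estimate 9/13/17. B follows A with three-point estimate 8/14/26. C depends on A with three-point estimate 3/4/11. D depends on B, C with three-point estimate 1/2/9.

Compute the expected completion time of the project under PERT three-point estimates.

te_A = (9 + 4·13 + 17)/6 = 78/6 = 13
te_B = (8 + 4·14 + 26)/6 = 90/6 = 15
te_C = (3 + 4·4 + 11)/6 = 30/6 = 5
te_D = (1 + 4·2 + 9)/6 = 18/6 = 3

Forward pass:
ES_A = 0; EF_A = 13
ES_B = 13; EF_B = 13+15 = 28
ES_C = 13; EF_C = 13+5 = 18
ES_D = max(EF_B=28, EF_C=18) = 28; EF_D = 28+3 = 31
Expected project duration μ = 31 days. Critical path: A → B → D.

31 days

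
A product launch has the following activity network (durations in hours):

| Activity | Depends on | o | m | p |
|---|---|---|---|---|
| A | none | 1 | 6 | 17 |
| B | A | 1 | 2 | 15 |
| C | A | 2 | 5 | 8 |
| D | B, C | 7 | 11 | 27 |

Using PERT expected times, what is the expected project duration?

te_A = (1 + 4·6 + 17)/6 = 42/6 = 7
te_B = (1 + 4·2 + 15)/6 = 24/6 = 4
te_C = (2 + 4·5 + 8)/6 = 30/6 = 5
te_D = (7 + 4·11 + 27)/6 = 78/6 = 13

Forward pass:
ES_A = 0; EF_A = 7
ES_B = 7; EF_B = 7+4 = 11
ES_C = 7; EF_C = 7+5 = 12
ES_D = max(EF_B=11, EF_C=12) = 12; EF_D = 12+13 = 25
Expected project duration μ = 25 hours. Critical path: A → C → D.

25 hours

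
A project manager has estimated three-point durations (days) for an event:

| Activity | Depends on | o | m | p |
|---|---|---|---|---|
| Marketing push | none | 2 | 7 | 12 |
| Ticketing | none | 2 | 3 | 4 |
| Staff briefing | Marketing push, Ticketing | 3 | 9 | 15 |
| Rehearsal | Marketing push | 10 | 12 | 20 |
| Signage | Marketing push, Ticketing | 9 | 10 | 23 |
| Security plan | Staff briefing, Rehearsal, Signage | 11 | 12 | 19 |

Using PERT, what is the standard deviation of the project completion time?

te_Marketing push = (2 + 4·7 + 12)/6 = 42/6 = 7; σ²_Marketing push = ((12−2)/6)² = 2.778
te_Ticketing = (2 + 4·3 + 4)/6 = 18/6 = 3; σ²_Ticketing = ((4−2)/6)² = 0.111
te_Staff briefing = (3 + 4·9 + 15)/6 = 54/6 = 9; σ²_Staff briefing = ((15−3)/6)² = 4.000
te_Rehearsal = (10 + 4·12 + 20)/6 = 78/6 = 13; σ²_Rehearsal = ((20−10)/6)² = 2.778
te_Signage = (9 + 4·10 + 23)/6 = 72/6 = 12; σ²_Signage = ((23−9)/6)² = 5.444
te_Security plan = (11 + 4·12 + 19)/6 = 78/6 = 13; σ²_Security plan = ((19−11)/6)² = 1.778

Forward pass:
ES_Marketing push = 0; EF_Marketing push = 7
ES_Ticketing = 0; EF_Ticketing = 3
ES_Staff briefing = max(EF_Marketing push=7, EF_Ticketing=3) = 7; EF_Staff briefing = 7+9 = 16
ES_Rehearsal = 7; EF_Rehearsal = 7+13 = 20
ES_Signage = max(EF_Marketing push=7, EF_Ticketing=3) = 7; EF_Signage = 7+12 = 19
ES_Security plan = max(EF_Staff briefing=16, EF_Rehearsal=20, EF_Signage=19) = 20; EF_Security plan = 20+13 = 33
Expected project duration μ = 33 days. Critical path: Marketing push → Rehearsal → Security plan.

Variance along critical path = 2.778 + 2.778 + 1.778 = 7.333
σ = √7.333 = 2.708 days

2.71 days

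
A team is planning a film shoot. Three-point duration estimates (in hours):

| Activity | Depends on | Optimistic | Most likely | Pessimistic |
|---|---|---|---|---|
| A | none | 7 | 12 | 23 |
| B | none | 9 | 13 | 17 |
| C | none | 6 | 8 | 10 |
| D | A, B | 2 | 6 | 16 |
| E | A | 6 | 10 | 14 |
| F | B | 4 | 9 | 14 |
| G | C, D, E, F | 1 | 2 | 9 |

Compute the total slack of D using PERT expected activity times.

te_A = (7 + 4·12 + 23)/6 = 78/6 = 13
te_B = (9 + 4·13 + 17)/6 = 78/6 = 13
te_C = (6 + 4·8 + 10)/6 = 48/6 = 8
te_D = (2 + 4·6 + 16)/6 = 42/6 = 7
te_E = (6 + 4·10 + 14)/6 = 60/6 = 10
te_F = (4 + 4·9 + 14)/6 = 54/6 = 9
te_G = (1 + 4·2 + 9)/6 = 18/6 = 3

Forward pass:
ES_A = 0; EF_A = 13
ES_B = 0; EF_B = 13
ES_C = 0; EF_C = 8
ES_D = max(EF_A=13, EF_B=13) = 13; EF_D = 13+7 = 20
ES_E = 13; EF_E = 13+10 = 23
ES_F = 13; EF_F = 13+9 = 22
ES_G = max(EF_C=8, EF_D=20, EF_E=23, EF_F=22) = 23; EF_G = 23+3 = 26
Expected project duration μ = 26 hours. Critical path: A → E → G.

Backward pass:
LF_G = 26; LS_G = 26−3 = 23
LF_F = LS_G = 23; LS_F = 23−9 = 14
LF_E = LS_G = 23; LS_E = 23−10 = 13
LF_D = LS_G = 23; LS_D = 23−7 = 16
LF_C = LS_G = 23; LS_C = 23−8 = 15
LF_B = min(LS_D=16, LS_F=14) = 14; LS_B = 14−13 = 1
LF_A = min(LS_D=16, LS_E=13) = 13; LS_A = 13−13 = 0
Slack_D = LS_D − ES_D = 16 − 13 = 3

3 hours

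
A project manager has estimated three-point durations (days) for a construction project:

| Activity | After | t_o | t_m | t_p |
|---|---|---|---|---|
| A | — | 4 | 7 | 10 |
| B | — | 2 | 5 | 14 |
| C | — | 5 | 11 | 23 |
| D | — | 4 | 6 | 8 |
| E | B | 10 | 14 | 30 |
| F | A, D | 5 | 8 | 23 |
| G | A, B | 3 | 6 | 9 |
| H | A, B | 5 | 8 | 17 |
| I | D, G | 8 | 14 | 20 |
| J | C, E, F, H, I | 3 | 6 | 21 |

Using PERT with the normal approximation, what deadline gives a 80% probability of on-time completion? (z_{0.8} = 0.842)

te_A = (4 + 4·7 + 10)/6 = 42/6 = 7; σ²_A = ((10−4)/6)² = 1.000
te_B = (2 + 4·5 + 14)/6 = 36/6 = 6; σ²_B = ((14−2)/6)² = 4.000
te_C = (5 + 4·11 + 23)/6 = 72/6 = 12; σ²_C = ((23−5)/6)² = 9.000
te_D = (4 + 4·6 + 8)/6 = 36/6 = 6; σ²_D = ((8−4)/6)² = 0.444
te_E = (10 + 4·14 + 30)/6 = 96/6 = 16; σ²_E = ((30−10)/6)² = 11.111
te_F = (5 + 4·8 + 23)/6 = 60/6 = 10; σ²_F = ((23−5)/6)² = 9.000
te_G = (3 + 4·6 + 9)/6 = 36/6 = 6; σ²_G = ((9−3)/6)² = 1.000
te_H = (5 + 4·8 + 17)/6 = 54/6 = 9; σ²_H = ((17−5)/6)² = 4.000
te_I = (8 + 4·14 + 20)/6 = 84/6 = 14; σ²_I = ((20−8)/6)² = 4.000
te_J = (3 + 4·6 + 21)/6 = 48/6 = 8; σ²_J = ((21−3)/6)² = 9.000

Forward pass:
ES_A = 0; EF_A = 7
ES_B = 0; EF_B = 6
ES_C = 0; EF_C = 12
ES_D = 0; EF_D = 6
ES_E = 6; EF_E = 6+16 = 22
ES_F = max(EF_A=7, EF_D=6) = 7; EF_F = 7+10 = 17
ES_G = max(EF_A=7, EF_B=6) = 7; EF_G = 7+6 = 13
ES_H = max(EF_A=7, EF_B=6) = 7; EF_H = 7+9 = 16
ES_I = max(EF_D=6, EF_G=13) = 13; EF_I = 13+14 = 27
ES_J = max(EF_C=12, EF_E=22, EF_F=17, EF_H=16, EF_I=27) = 27; EF_J = 27+8 = 35
Expected project duration μ = 35 days. Critical path: A → G → I → J.

Variance along critical path = 1.000 + 1.000 + 4.000 + 9.000 = 15.000; σ = 3.873 days.
D = μ + z·σ = 35 + 0.842·3.873 = 38.3 days

38.3 days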